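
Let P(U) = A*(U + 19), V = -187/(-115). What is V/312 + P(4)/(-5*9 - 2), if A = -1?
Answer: 834029/1686360 ≈ 0.49457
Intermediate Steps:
V = 187/115 (V = -187*(-1/115) = 187/115 ≈ 1.6261)
P(U) = -19 - U (P(U) = -(U + 19) = -(19 + U) = -19 - U)
V/312 + P(4)/(-5*9 - 2) = (187/115)/312 + (-19 - 1*4)/(-5*9 - 2) = (187/115)*(1/312) + (-19 - 4)/(-45 - 2) = 187/35880 - 23/(-47) = 187/35880 - 23*(-1/47) = 187/35880 + 23/47 = 834029/1686360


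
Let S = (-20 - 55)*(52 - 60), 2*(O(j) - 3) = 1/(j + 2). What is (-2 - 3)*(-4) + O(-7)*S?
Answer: 1760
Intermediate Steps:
O(j) = 3 + 1/(2*(2 + j)) (O(j) = 3 + 1/(2*(j + 2)) = 3 + 1/(2*(2 + j)))
S = 600 (S = -75*(-8) = 600)
(-2 - 3)*(-4) + O(-7)*S = (-2 - 3)*(-4) + ((13 + 6*(-7))/(2*(2 - 7)))*600 = -5*(-4) + ((1/2)*(13 - 42)/(-5))*600 = 20 + ((1/2)*(-1/5)*(-29))*600 = 20 + (29/10)*600 = 20 + 1740 = 1760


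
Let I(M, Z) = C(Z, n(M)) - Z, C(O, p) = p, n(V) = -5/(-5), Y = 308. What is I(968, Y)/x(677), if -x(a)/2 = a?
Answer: 307/1354 ≈ 0.22674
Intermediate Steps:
n(V) = 1 (n(V) = -5*(-1/5) = 1)
x(a) = -2*a
I(M, Z) = 1 - Z
I(968, Y)/x(677) = (1 - 1*308)/((-2*677)) = (1 - 308)/(-1354) = -307*(-1/1354) = 307/1354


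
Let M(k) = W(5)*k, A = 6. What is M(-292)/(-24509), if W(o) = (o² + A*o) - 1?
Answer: 15768/24509 ≈ 0.64336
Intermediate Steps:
W(o) = -1 + o² + 6*o (W(o) = (o² + 6*o) - 1 = -1 + o² + 6*o)
M(k) = 54*k (M(k) = (-1 + 5² + 6*5)*k = (-1 + 25 + 30)*k = 54*k)
M(-292)/(-24509) = (54*(-292))/(-24509) = -15768*(-1/24509) = 15768/24509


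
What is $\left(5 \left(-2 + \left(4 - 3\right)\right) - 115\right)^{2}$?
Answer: $14400$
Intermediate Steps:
$\left(5 \left(-2 + \left(4 - 3\right)\right) - 115\right)^{2} = \left(5 \left(-2 + 1\right) - 115\right)^{2} = \left(5 \left(-1\right) - 115\right)^{2} = \left(-5 - 115\right)^{2} = \left(-120\right)^{2} = 14400$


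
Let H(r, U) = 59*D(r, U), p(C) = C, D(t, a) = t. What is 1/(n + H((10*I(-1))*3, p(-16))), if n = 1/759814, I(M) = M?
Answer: -759814/1344870779 ≈ -0.00056497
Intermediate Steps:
n = 1/759814 ≈ 1.3161e-6
H(r, U) = 59*r
1/(n + H((10*I(-1))*3, p(-16))) = 1/(1/759814 + 59*((10*(-1))*3)) = 1/(1/759814 + 59*(-10*3)) = 1/(1/759814 + 59*(-30)) = 1/(1/759814 - 1770) = 1/(-1344870779/759814) = -759814/1344870779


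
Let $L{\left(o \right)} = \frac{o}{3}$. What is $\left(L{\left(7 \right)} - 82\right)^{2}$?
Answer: $\frac{57121}{9} \approx 6346.8$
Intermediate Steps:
$L{\left(o \right)} = \frac{o}{3}$ ($L{\left(o \right)} = o \frac{1}{3} = \frac{o}{3}$)
$\left(L{\left(7 \right)} - 82\right)^{2} = \left(\frac{1}{3} \cdot 7 - 82\right)^{2} = \left(\frac{7}{3} - 82\right)^{2} = \left(- \frac{239}{3}\right)^{2} = \frac{57121}{9}$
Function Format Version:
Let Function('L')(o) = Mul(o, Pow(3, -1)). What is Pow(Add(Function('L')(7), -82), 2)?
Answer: Rational(57121, 9) ≈ 6346.8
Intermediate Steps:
Function('L')(o) = Mul(Rational(1, 3), o) (Function('L')(o) = Mul(o, Rational(1, 3)) = Mul(Rational(1, 3), o))
Pow(Add(Function('L')(7), -82), 2) = Pow(Add(Mul(Rational(1, 3), 7), -82), 2) = Pow(Add(Rational(7, 3), -82), 2) = Pow(Rational(-239, 3), 2) = Rational(57121, 9)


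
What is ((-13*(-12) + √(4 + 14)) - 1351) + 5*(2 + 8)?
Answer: -1145 + 3*√2 ≈ -1140.8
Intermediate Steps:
((-13*(-12) + √(4 + 14)) - 1351) + 5*(2 + 8) = ((156 + √18) - 1351) + 5*10 = ((156 + 3*√2) - 1351) + 50 = (-1195 + 3*√2) + 50 = -1145 + 3*√2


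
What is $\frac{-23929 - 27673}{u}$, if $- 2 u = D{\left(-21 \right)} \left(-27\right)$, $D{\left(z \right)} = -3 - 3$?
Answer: $\frac{51602}{81} \approx 637.06$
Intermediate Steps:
$D{\left(z \right)} = -6$ ($D{\left(z \right)} = -3 - 3 = -6$)
$u = -81$ ($u = - \frac{\left(-6\right) \left(-27\right)}{2} = \left(- \frac{1}{2}\right) 162 = -81$)
$\frac{-23929 - 27673}{u} = \frac{-23929 - 27673}{-81} = \left(-23929 - 27673\right) \left(- \frac{1}{81}\right) = \left(-51602\right) \left(- \frac{1}{81}\right) = \frac{51602}{81}$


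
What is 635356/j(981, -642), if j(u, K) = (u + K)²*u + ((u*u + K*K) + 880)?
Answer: 317678/57056453 ≈ 0.0055678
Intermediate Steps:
j(u, K) = 880 + K² + u² + u*(K + u)² (j(u, K) = (K + u)²*u + ((u² + K²) + 880) = u*(K + u)² + ((K² + u²) + 880) = u*(K + u)² + (880 + K² + u²) = 880 + K² + u² + u*(K + u)²)
635356/j(981, -642) = 635356/(880 + (-642)² + 981² + 981*(-642 + 981)²) = 635356/(880 + 412164 + 962361 + 981*339²) = 635356/(880 + 412164 + 962361 + 981*114921) = 635356/(880 + 412164 + 962361 + 112737501) = 635356/114112906 = 635356*(1/114112906) = 317678/57056453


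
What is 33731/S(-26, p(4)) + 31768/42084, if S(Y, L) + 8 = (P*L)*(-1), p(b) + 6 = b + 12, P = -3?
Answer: 355058575/231462 ≈ 1534.0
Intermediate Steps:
p(b) = 6 + b (p(b) = -6 + (b + 12) = -6 + (12 + b) = 6 + b)
S(Y, L) = -8 + 3*L (S(Y, L) = -8 - 3*L*(-1) = -8 + 3*L)
33731/S(-26, p(4)) + 31768/42084 = 33731/(-8 + 3*(6 + 4)) + 31768/42084 = 33731/(-8 + 3*10) + 31768*(1/42084) = 33731/(-8 + 30) + 7942/10521 = 33731/22 + 7942/10521 = 355058575/231462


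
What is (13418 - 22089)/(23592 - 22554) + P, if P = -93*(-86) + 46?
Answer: 8341001/1038 ≈ 8035.6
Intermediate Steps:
P = 8044 (P = 7998 + 46 = 8044)
(13418 - 22089)/(23592 - 22554) + P = (13418 - 22089)/(23592 - 22554) + 8044 = -8671/1038 + 8044 = 8341001/1038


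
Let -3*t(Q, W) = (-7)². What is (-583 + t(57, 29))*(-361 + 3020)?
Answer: -4780882/3 ≈ -1.5936e+6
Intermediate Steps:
t(Q, W) = -49/3 (t(Q, W) = -⅓*(-7)² = -⅓*49 = -49/3)
(-583 + t(57, 29))*(-361 + 3020) = (-583 - 49/3)*(-361 + 3020) = -1798/3*2659 = -4780882/3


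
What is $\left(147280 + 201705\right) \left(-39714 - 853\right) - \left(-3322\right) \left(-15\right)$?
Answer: $-14157324325$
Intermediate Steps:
$\left(147280 + 201705\right) \left(-39714 - 853\right) - \left(-3322\right) \left(-15\right) = 348985 \left(-40567\right) - 49830 = -14157274495 - 49830 = -14157324325$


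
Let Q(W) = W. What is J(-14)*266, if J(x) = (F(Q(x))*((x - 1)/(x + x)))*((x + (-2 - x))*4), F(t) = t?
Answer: 15960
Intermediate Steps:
J(x) = 4 - 4*x (J(x) = (x*((x - 1)/(x + x)))*((x + (-2 - x))*4) = (x*((-1 + x)/((2*x))))*(-2*4) = (x*((-1 + x)*(1/(2*x))))*(-8) = (x*((-1 + x)/(2*x)))*(-8) = (-½ + x/2)*(-8) = 4 - 4*x)
J(-14)*266 = (4 - 4*(-14))*266 = (4 + 56)*266 = 60*266 = 15960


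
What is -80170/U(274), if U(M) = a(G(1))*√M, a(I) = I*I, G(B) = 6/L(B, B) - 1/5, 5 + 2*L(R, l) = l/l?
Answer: -1002125*√274/35072 ≈ -472.97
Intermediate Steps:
L(R, l) = -2 (L(R, l) = -5/2 + (l/l)/2 = -5/2 + (½)*1 = -5/2 + ½ = -2)
G(B) = -16/5 (G(B) = 6/(-2) - 1/5 = 6*(-½) - 1*⅕ = -3 - ⅕ = -16/5)
a(I) = I²
U(M) = 256*√M/25 (U(M) = (-16/5)²*√M = 256*√M/25)
-80170/U(274) = -80170*25*√274/70144 = -1002125*√274/35072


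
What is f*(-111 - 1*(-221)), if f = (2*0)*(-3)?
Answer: 0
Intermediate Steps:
f = 0 (f = 0*(-3) = 0)
f*(-111 - 1*(-221)) = 0*(-111 - 1*(-221)) = 0*(-111 + 221) = 0*110 = 0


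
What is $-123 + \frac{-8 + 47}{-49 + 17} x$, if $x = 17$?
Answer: $- \frac{4599}{32} \approx -143.72$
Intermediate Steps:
$-123 + \frac{-8 + 47}{-49 + 17} x = -123 + \frac{-8 + 47}{-49 + 17} \cdot 17 = -123 + \frac{39}{-32} \cdot 17 = -123 + 39 \left(- \frac{1}{32}\right) 17 = -123 - \frac{663}{32} = - \frac{4599}{32}$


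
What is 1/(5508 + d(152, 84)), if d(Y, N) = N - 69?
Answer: 1/5523 ≈ 0.00018106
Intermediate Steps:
d(Y, N) = -69 + N
1/(5508 + d(152, 84)) = 1/(5508 + (-69 + 84)) = 1/(5508 + 15) = 1/5523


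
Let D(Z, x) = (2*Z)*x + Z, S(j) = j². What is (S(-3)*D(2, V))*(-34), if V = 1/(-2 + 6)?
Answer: -918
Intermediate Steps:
V = ¼ (V = 1/4 = ¼ ≈ 0.25000)
D(Z, x) = Z + 2*Z*x (D(Z, x) = 2*Z*x + Z = Z + 2*Z*x)
(S(-3)*D(2, V))*(-34) = ((-3)²*(2*(1 + 2*(¼))))*(-34) = (9*(2*(1 + ½)))*(-34) = (9*(2*(3/2)))*(-34) = (9*3)*(-34) = 27*(-34) = -918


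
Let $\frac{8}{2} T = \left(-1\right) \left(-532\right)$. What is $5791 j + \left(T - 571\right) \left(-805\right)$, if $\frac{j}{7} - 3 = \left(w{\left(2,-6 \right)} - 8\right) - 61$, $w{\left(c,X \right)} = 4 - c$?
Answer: $-2241778$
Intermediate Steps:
$j = -448$ ($j = 21 + 7 \left(\left(\left(4 - 2\right) - 8\right) - 61\right) = 21 + 7 \left(\left(2 - 8\right) - 61\right) = 21 + 7 \left(-6 - 61\right) = 21 + 7 \left(-67\right) = 21 - 469 = -448$)
$T = 133$ ($T = \frac{\left(-1\right) \left(-532\right)}{4} = \frac{1}{4} \cdot 532 = 133$)
$5791 j + \left(T - 571\right) \left(-805\right) = 5791 \left(-448\right) + \left(133 - 571\right) \left(-805\right) = -2594368 - -352590 = -2594368 + 352590 = -2241778$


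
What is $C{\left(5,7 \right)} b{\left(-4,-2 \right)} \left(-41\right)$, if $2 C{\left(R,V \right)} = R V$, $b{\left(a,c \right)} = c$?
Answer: $1435$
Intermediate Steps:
$C{\left(R,V \right)} = \frac{R V}{2}$
$C{\left(5,7 \right)} b{\left(-4,-2 \right)} \left(-41\right) = \frac{1}{2} \cdot 5 \cdot 7 \left(-2\right) \left(-41\right) = \frac{35}{2} \left(-2\right) \left(-41\right) = \left(-35\right) \left(-41\right) = 1435$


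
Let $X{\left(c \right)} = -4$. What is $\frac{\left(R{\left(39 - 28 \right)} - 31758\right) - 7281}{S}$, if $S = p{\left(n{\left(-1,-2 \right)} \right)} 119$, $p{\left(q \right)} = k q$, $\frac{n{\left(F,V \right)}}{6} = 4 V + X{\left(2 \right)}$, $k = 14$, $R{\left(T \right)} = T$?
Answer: $\frac{9757}{29988} \approx 0.32536$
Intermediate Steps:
$n{\left(F,V \right)} = -24 + 24 V$ ($n{\left(F,V \right)} = 6 \left(4 V - 4\right) = 6 \left(-4 + 4 V\right) = -24 + 24 V$)
$p{\left(q \right)} = 14 q$
$S = -119952$ ($S = 14 \left(-24 + 24 \left(-2\right)\right) 119 = 14 \left(-24 - 48\right) 119 = 14 \left(-72\right) 119 = \left(-1008\right) 119 = -119952$)
$\frac{\left(R{\left(39 - 28 \right)} - 31758\right) - 7281}{S} = \frac{\left(\left(39 - 28\right) - 31758\right) - 7281}{-119952} = \left(\left(\left(39 - 28\right) - 31758\right) - 7281\right) \left(- \frac{1}{119952}\right) = \left(\left(11 - 31758\right) - 7281\right) \left(- \frac{1}{119952}\right) = \left(-31747 - 7281\right) \left(- \frac{1}{119952}\right) = \left(-39028\right) \left(- \frac{1}{119952}\right) = \frac{9757}{29988}$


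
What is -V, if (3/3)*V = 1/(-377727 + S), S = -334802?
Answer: 1/712529 ≈ 1.4035e-6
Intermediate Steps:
V = -1/712529 (V = 1/(-377727 - 334802) = 1/(-712529) = -1/712529 ≈ -1.4035e-6)
-V = -1*(-1/712529) = 1/712529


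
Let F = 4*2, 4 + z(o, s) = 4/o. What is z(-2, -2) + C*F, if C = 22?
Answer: 170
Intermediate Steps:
z(o, s) = -4 + 4/o
F = 8
z(-2, -2) + C*F = (-4 + 4/(-2)) + 22*8 = (-4 + 4*(-½)) + 176 = (-4 - 2) + 176 = -6 + 176 = 170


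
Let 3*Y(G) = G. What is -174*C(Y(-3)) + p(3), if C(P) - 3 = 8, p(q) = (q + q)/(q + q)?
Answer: -1913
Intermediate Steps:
Y(G) = G/3
p(q) = 1 (p(q) = (2*q)/((2*q)) = (2*q)*(1/(2*q)) = 1)
C(P) = 11 (C(P) = 3 + 8 = 11)
-174*C(Y(-3)) + p(3) = -174*11 + 1 = -1914 + 1 = -1913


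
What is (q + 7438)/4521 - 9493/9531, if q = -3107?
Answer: -546364/14363217 ≈ -0.038039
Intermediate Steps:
(q + 7438)/4521 - 9493/9531 = (-3107 + 7438)/4521 - 9493/9531 = 4331*(1/4521) - 9493*1/9531 = 4331/4521 - 9493/9531 = -546364/14363217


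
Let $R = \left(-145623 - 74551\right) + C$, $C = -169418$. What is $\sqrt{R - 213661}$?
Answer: $i \sqrt{603253} \approx 776.69 i$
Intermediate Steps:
$R = -389592$ ($R = \left(-145623 - 74551\right) - 169418 = -220174 - 169418 = -389592$)
$\sqrt{R - 213661} = \sqrt{-389592 - 213661} = \sqrt{-603253} = i \sqrt{603253}$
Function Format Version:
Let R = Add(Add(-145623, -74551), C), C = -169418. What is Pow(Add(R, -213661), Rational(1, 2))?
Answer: Mul(I, Pow(603253, Rational(1, 2))) ≈ Mul(776.69, I)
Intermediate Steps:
R = -389592 (R = Add(Add(-145623, -74551), -169418) = Add(-220174, -169418) = -389592)
Pow(Add(R, -213661), Rational(1, 2)) = Pow(Add(-389592, -213661), Rational(1, 2)) = Pow(-603253, Rational(1, 2)) = Mul(I, Pow(603253, Rational(1, 2)))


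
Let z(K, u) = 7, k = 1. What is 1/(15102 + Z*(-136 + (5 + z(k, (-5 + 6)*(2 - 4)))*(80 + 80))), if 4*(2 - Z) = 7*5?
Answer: 1/3060 ≈ 0.00032680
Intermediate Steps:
Z = -27/4 (Z = 2 - 7*5/4 = 2 - 1/4*35 = 2 - 35/4 = -27/4 ≈ -6.7500)
1/(15102 + Z*(-136 + (5 + z(k, (-5 + 6)*(2 - 4)))*(80 + 80))) = 1/(15102 - 27*(-136 + (5 + 7)*(80 + 80))/4) = 1/(15102 - 27*(-136 + 12*160)/4) = 1/(15102 - 27*(-136 + 1920)/4) = 1/(15102 - 27/4*1784) = 1/(15102 - 12042) = 1/3060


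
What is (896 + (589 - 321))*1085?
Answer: 1262940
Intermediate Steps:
(896 + (589 - 321))*1085 = (896 + 268)*1085 = 1164*1085 = 1262940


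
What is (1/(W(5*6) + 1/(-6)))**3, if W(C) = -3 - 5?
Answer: -216/117649 ≈ -0.0018360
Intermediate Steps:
W(C) = -8
(1/(W(5*6) + 1/(-6)))**3 = (1/(-8 + 1/(-6)))**3 = (1/(-8 - 1/6))**3 = (1/(-49/6))**3 = (-6/49)**3 = -216/117649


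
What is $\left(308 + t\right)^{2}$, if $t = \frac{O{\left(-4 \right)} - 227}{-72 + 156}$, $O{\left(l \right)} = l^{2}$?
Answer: $\frac{658486921}{7056} \approx 93323.0$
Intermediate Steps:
$t = - \frac{211}{84}$ ($t = \frac{\left(-4\right)^{2} - 227}{-72 + 156} = \frac{16 - 227}{84} = \left(-211\right) \frac{1}{84} = - \frac{211}{84} \approx -2.5119$)
$\left(308 + t\right)^{2} = \left(308 - \frac{211}{84}\right)^{2} = \left(\frac{25661}{84}\right)^{2} = \frac{658486921}{7056}$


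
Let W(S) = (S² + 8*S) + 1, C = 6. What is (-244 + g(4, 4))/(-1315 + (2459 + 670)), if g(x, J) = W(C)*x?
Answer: 48/907 ≈ 0.052922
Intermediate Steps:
W(S) = 1 + S² + 8*S
g(x, J) = 85*x (g(x, J) = (1 + 6² + 8*6)*x = (1 + 36 + 48)*x = 85*x)
(-244 + g(4, 4))/(-1315 + (2459 + 670)) = (-244 + 85*4)/(-1315 + (2459 + 670)) = (-244 + 340)/(-1315 + 3129) = 96/1814 = 96*(1/1814) = 48/907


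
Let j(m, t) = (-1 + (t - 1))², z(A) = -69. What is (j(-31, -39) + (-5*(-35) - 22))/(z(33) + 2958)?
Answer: 1834/2889 ≈ 0.63482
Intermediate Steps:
j(m, t) = (-2 + t)² (j(m, t) = (-1 + (-1 + t))² = (-2 + t)²)
(j(-31, -39) + (-5*(-35) - 22))/(z(33) + 2958) = ((-2 - 39)² + (-5*(-35) - 22))/(-69 + 2958) = ((-41)² + (175 - 22))/2889 = (1681 + 153)*(1/2889) = 1834*(1/2889) = 1834/2889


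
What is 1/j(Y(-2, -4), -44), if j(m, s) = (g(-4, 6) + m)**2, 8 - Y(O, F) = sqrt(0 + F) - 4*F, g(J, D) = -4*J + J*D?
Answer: 63/16900 - 4*I/4225 ≈ 0.0037278 - 0.00094675*I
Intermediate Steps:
g(J, D) = -4*J + D*J
Y(O, F) = 8 - sqrt(F) + 4*F (Y(O, F) = 8 - (sqrt(0 + F) - 4*F) = 8 - (sqrt(F) - 4*F) = 8 + (-sqrt(F) + 4*F) = 8 - sqrt(F) + 4*F)
j(m, s) = (-8 + m)**2 (j(m, s) = (-4*(-4 + 6) + m)**2 = (-4*2 + m)**2 = (-8 + m)**2)
1/j(Y(-2, -4), -44) = 1/((-8 + (8 - sqrt(-4) + 4*(-4)))**2) = 1/((-8 + (8 - 2*I - 16))**2) = 1/((-8 + (-8 - 2*I))**2) = 1/((-16 - 2*I)**2) = (-16 - 2*I)**(-2)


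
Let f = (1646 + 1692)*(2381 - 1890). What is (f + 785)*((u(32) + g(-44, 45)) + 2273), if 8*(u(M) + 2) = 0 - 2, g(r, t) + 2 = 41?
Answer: 15149585577/4 ≈ 3.7874e+9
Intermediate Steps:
g(r, t) = 39 (g(r, t) = -2 + 41 = 39)
u(M) = -9/4 (u(M) = -2 + (0 - 2)/8 = -2 + (1/8)*(-2) = -2 - 1/4 = -9/4)
f = 1638958 (f = 3338*491 = 1638958)
(f + 785)*((u(32) + g(-44, 45)) + 2273) = (1638958 + 785)*((-9/4 + 39) + 2273) = 1639743*(147/4 + 2273) = 1639743*(9239/4) = 15149585577/4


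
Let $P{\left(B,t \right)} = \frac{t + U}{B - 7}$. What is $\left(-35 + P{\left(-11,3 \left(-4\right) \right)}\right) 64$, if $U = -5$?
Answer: $- \frac{19616}{9} \approx -2179.6$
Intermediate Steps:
$P{\left(B,t \right)} = \frac{-5 + t}{-7 + B}$ ($P{\left(B,t \right)} = \frac{t - 5}{B - 7} = \frac{-5 + t}{-7 + B}$)
$\left(-35 + P{\left(-11,3 \left(-4\right) \right)}\right) 64 = \left(-35 + \frac{-5 + 3 \left(-4\right)}{-7 - 11}\right) 64 = \left(-35 + \frac{-5 - 12}{-18}\right) 64 = \left(-35 - - \frac{17}{18}\right) 64 = \left(-35 + \frac{17}{18}\right) 64 = \left(- \frac{613}{18}\right) 64 = - \frac{19616}{9}$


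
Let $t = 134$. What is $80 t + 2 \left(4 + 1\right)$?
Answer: $10730$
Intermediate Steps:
$80 t + 2 \left(4 + 1\right) = 80 \cdot 134 + 2 \left(4 + 1\right) = 10720 + 2 \cdot 5 = 10720 + 10 = 10730$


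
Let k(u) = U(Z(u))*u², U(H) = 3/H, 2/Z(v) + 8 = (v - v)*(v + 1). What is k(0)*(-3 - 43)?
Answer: 0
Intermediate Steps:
Z(v) = -¼ (Z(v) = 2/(-8 + (v - v)*(v + 1)) = 2/(-8 + 0*(1 + v)) = 2/(-8 + 0) = 2/(-8) = 2*(-⅛) = -¼)
k(u) = -12*u² (k(u) = (3/(-¼))*u² = (3*(-4))*u² = -12*u²)
k(0)*(-3 - 43) = (-12*0²)*(-3 - 43) = -12*0*(-46) = 0*(-46) = 0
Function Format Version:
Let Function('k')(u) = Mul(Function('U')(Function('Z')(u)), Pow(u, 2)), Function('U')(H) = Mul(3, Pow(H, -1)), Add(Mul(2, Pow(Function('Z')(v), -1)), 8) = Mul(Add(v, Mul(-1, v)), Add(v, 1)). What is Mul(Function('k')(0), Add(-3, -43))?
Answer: 0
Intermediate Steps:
Function('Z')(v) = Rational(-1, 4) (Function('Z')(v) = Mul(2, Pow(Add(-8, Mul(Add(v, Mul(-1, v)), Add(v, 1))), -1)) = Mul(2, Pow(Add(-8, Mul(0, Add(1, v))), -1)) = Mul(2, Pow(Add(-8, 0), -1)) = Mul(2, Pow(-8, -1)) = Mul(2, Rational(-1, 8)) = Rational(-1, 4))
Function('k')(u) = Mul(-12, Pow(u, 2)) (Function('k')(u) = Mul(Mul(3, Pow(Rational(-1, 4), -1)), Pow(u, 2)) = Mul(Mul(3, -4), Pow(u, 2)) = Mul(-12, Pow(u, 2)))
Mul(Function('k')(0), Add(-3, -43)) = Mul(Mul(-12, Pow(0, 2)), Add(-3, -43)) = Mul(Mul(-12, 0), -46) = Mul(0, -46) = 0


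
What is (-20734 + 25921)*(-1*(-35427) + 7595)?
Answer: 223155114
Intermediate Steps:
(-20734 + 25921)*(-1*(-35427) + 7595) = 5187*(35427 + 7595) = 5187*43022 = 223155114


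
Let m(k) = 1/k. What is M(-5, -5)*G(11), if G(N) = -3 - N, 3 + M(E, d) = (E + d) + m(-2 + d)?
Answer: 184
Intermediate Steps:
m(k) = 1/k
M(E, d) = -3 + E + d + 1/(-2 + d) (M(E, d) = -3 + ((E + d) + 1/(-2 + d)) = -3 + (E + d + 1/(-2 + d)) = -3 + E + d + 1/(-2 + d))
M(-5, -5)*G(11) = ((1 + (-2 - 5)*(-3 - 5 - 5))/(-2 - 5))*(-3 - 1*11) = ((1 - 7*(-13))/(-7))*(-3 - 11) = -(1 + 91)/7*(-14) = -⅐*92*(-14) = -92/7*(-14) = 184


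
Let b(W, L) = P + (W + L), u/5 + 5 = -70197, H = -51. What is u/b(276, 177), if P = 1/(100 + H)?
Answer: -781795/1009 ≈ -774.82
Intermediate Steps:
u = -351010 (u = -25 + 5*(-70197) = -25 - 350985 = -351010)
P = 1/49 (P = 1/(100 - 51) = 1/49 ≈ 0.020408)
b(W, L) = 1/49 + L + W (b(W, L) = 1/49 + (W + L) = 1/49 + (L + W) = 1/49 + L + W)
u/b(276, 177) = -351010/(1/49 + 177 + 276) = -351010/22198/49 = -351010*49/22198 = -781795/1009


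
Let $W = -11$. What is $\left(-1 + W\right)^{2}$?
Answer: $144$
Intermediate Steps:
$\left(-1 + W\right)^{2} = \left(-1 - 11\right)^{2} = \left(-12\right)^{2} = 144$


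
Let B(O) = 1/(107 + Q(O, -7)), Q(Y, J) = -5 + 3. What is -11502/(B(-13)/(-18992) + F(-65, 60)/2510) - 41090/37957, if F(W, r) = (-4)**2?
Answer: -43704808484368738/24219640517 ≈ -1.8045e+6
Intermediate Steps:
Q(Y, J) = -2
B(O) = 1/105 (B(O) = 1/(107 - 2) = 1/105)
F(W, r) = 16
-11502/(B(-13)/(-18992) + F(-65, 60)/2510) - 41090/37957 = -11502/((1/105)/(-18992) + 16/2510) - 41090/37957 = -11502/((1/105)*(-1/18992) + 16*(1/2510)) - 41090*1/37957 = -11502/(-1/1994160 + 8/1255) - 41090/37957 = -11502/638081/100106832 - 41090/37957 = -11502*100106832/638081 - 41090/37957 = -1151428781664/638081 - 41090/37957 = -43704808484368738/24219640517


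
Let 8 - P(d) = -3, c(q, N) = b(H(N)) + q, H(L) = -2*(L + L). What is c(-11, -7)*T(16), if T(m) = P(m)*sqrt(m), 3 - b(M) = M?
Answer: -1584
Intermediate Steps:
H(L) = -4*L
b(M) = 3 - M
c(q, N) = 3 + q + 4*N (c(q, N) = (3 - (-4)*N) + q = (3 + 4*N) + q = 3 + q + 4*N)
P(d) = 11 (P(d) = 8 - 1*(-3) = 8 + 3 = 11)
T(m) = 11*sqrt(m)
c(-11, -7)*T(16) = (3 - 11 + 4*(-7))*(11*sqrt(16)) = (3 - 11 - 28)*(11*4) = -36*44 = -1584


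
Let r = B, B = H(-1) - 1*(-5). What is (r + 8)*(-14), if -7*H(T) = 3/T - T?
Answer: -186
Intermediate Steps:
H(T) = -3/(7*T) + T/7 (H(T) = -(3/T - T)/7 = -(-T + 3/T)/7 = -3/(7*T) + T/7)
B = 37/7 (B = (⅐)*(-3 + (-1)²)/(-1) - 1*(-5) = (⅐)*(-1)*(-3 + 1) + 5 = (⅐)*(-1)*(-2) + 5 = 2/7 + 5 = 37/7 ≈ 5.2857)
r = 37/7 ≈ 5.2857
(r + 8)*(-14) = (37/7 + 8)*(-14) = (93/7)*(-14) = -186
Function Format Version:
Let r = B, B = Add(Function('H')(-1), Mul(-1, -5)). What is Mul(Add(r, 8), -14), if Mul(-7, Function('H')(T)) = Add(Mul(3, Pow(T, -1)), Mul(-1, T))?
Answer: -186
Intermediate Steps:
Function('H')(T) = Add(Mul(Rational(-3, 7), Pow(T, -1)), Mul(Rational(1, 7), T)) (Function('H')(T) = Mul(Rational(-1, 7), Add(Mul(3, Pow(T, -1)), Mul(-1, T))) = Mul(Rational(-1, 7), Add(Mul(-1, T), Mul(3, Pow(T, -1)))) = Add(Mul(Rational(-3, 7), Pow(T, -1)), Mul(Rational(1, 7), T)))
B = Rational(37, 7) (B = Add(Mul(Rational(1, 7), Pow(-1, -1), Add(-3, Pow(-1, 2))), Mul(-1, -5)) = Add(Mul(Rational(1, 7), -1, Add(-3, 1)), 5) = Add(Mul(Rational(1, 7), -1, -2), 5) = Add(Rational(2, 7), 5) = Rational(37, 7) ≈ 5.2857)
r = Rational(37, 7) ≈ 5.2857
Mul(Add(r, 8), -14) = Mul(Add(Rational(37, 7), 8), -14) = Mul(Rational(93, 7), -14) = -186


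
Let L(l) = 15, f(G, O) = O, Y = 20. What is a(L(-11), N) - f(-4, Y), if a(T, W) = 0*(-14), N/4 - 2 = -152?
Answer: -20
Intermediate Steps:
N = -600 (N = 8 + 4*(-152) = 8 - 608 = -600)
a(T, W) = 0
a(L(-11), N) - f(-4, Y) = 0 - 1*20 = 0 - 20 = -20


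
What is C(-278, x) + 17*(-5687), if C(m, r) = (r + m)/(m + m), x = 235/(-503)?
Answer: -27037882503/279668 ≈ -96679.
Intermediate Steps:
x = -235/503 (x = 235*(-1/503) = -235/503 ≈ -0.46720)
C(m, r) = (m + r)/(2*m) (C(m, r) = (m + r)/((2*m)) = (m + r)*(1/(2*m)) = (m + r)/(2*m))
C(-278, x) + 17*(-5687) = (½)*(-278 - 235/503)/(-278) + 17*(-5687) = (½)*(-1/278)*(-140069/503) - 96679 = 140069/279668 - 96679 = -27037882503/279668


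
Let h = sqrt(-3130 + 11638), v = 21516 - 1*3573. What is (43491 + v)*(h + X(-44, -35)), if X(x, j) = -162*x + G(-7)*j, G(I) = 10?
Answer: 416399652 + 122868*sqrt(2127) ≈ 4.2207e+8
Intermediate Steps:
v = 17943 (v = 21516 - 3573 = 17943)
h = 2*sqrt(2127) (h = sqrt(8508) = 2*sqrt(2127) ≈ 92.239)
X(x, j) = -162*x + 10*j
(43491 + v)*(h + X(-44, -35)) = (43491 + 17943)*(2*sqrt(2127) + (-162*(-44) + 10*(-35))) = 61434*(2*sqrt(2127) + (7128 - 350)) = 61434*(2*sqrt(2127) + 6778) = 61434*(6778 + 2*sqrt(2127)) = 416399652 + 122868*sqrt(2127)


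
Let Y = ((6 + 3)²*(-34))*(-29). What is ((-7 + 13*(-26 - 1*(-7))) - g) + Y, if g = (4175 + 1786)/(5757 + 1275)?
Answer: 186608541/2344 ≈ 79611.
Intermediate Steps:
g = 1987/2344 (g = 5961/7032 = 5961*(1/7032) = 1987/2344 ≈ 0.84770)
Y = 79866 (Y = (9²*(-34))*(-29) = (81*(-34))*(-29) = -2754*(-29) = 79866)
((-7 + 13*(-26 - 1*(-7))) - g) + Y = ((-7 + 13*(-26 - 1*(-7))) - 1*1987/2344) + 79866 = ((-7 + 13*(-26 + 7)) - 1987/2344) + 79866 = ((-7 + 13*(-19)) - 1987/2344) + 79866 = ((-7 - 247) - 1987/2344) + 79866 = (-254 - 1987/2344) + 79866 = -597363/2344 + 79866 = 186608541/2344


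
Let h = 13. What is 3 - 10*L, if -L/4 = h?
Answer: 523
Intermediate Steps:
L = -52 (L = -4*13 = -52)
3 - 10*L = 3 - 10*(-52) = 3 + 520 = 523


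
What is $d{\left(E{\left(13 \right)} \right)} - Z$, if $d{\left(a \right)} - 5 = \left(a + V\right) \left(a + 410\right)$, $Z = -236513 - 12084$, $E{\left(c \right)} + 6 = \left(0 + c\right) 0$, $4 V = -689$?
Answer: $176589$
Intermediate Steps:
$V = - \frac{689}{4}$ ($V = \frac{1}{4} \left(-689\right) = - \frac{689}{4} \approx -172.25$)
$E{\left(c \right)} = -6$ ($E{\left(c \right)} = -6 + \left(0 + c\right) 0 = -6 + c 0 = -6 + 0 = -6$)
$Z = -248597$
$d{\left(a \right)} = 5 + \left(410 + a\right) \left(- \frac{689}{4} + a\right)$ ($d{\left(a \right)} = 5 + \left(a - \frac{689}{4}\right) \left(a + 410\right) = 5 + \left(- \frac{689}{4} + a\right) \left(410 + a\right) = 5 + \left(410 + a\right) \left(- \frac{689}{4} + a\right)$)
$d{\left(E{\left(13 \right)} \right)} - Z = \left(- \frac{141235}{2} + \left(-6\right)^{2} + \frac{951}{4} \left(-6\right)\right) - -248597 = \left(- \frac{141235}{2} + 36 - \frac{2853}{2}\right) + 248597 = -72008 + 248597 = 176589$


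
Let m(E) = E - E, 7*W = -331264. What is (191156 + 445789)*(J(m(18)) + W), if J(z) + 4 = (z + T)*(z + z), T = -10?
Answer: -211014782940/7 ≈ -3.0145e+10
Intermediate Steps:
W = -331264/7 (W = (1/7)*(-331264) = -331264/7 ≈ -47323.)
m(E) = 0
J(z) = -4 + 2*z*(-10 + z) (J(z) = -4 + (z - 10)*(z + z) = -4 + (-10 + z)*(2*z) = -4 + 2*z*(-10 + z))
(191156 + 445789)*(J(m(18)) + W) = (191156 + 445789)*((-4 - 20*0 + 2*0**2) - 331264/7) = 636945*((-4 + 0 + 2*0) - 331264/7) = 636945*((-4 + 0 + 0) - 331264/7) = 636945*(-4 - 331264/7) = 636945*(-331292/7) = -211014782940/7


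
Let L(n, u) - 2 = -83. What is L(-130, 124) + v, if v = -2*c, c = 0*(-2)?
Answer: -81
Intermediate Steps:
L(n, u) = -81 (L(n, u) = 2 - 83 = -81)
c = 0
v = 0 (v = -2*0 = 0)
L(-130, 124) + v = -81 + 0 = -81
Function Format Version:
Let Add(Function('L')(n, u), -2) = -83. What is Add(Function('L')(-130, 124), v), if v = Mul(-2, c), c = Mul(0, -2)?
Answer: -81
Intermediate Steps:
Function('L')(n, u) = -81 (Function('L')(n, u) = Add(2, -83) = -81)
c = 0
v = 0 (v = Mul(-2, 0) = 0)
Add(Function('L')(-130, 124), v) = Add(-81, 0) = -81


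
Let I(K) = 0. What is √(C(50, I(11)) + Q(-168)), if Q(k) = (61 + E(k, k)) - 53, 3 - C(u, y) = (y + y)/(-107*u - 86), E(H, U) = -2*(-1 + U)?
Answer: √349 ≈ 18.682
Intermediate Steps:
E(H, U) = 2 - 2*U
C(u, y) = 3 - 2*y/(-86 - 107*u) (C(u, y) = 3 - (y + y)/(-107*u - 86) = 3 - 2*y/(-86 - 107*u))
Q(k) = 10 - 2*k (Q(k) = (61 + (2 - 2*k)) - 53 = (63 - 2*k) - 53 = 10 - 2*k)
√(C(50, I(11)) + Q(-168)) = √((258 + 2*0 + 321*50)/(86 + 107*50) + (10 - 2*(-168))) = √((258 + 0 + 16050)/(86 + 5350) + (10 + 336)) = √(16308/5436 + 346) = √((1/5436)*16308 + 346) = √(3 + 346) = √349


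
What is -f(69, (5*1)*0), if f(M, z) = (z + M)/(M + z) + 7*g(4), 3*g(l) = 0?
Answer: -1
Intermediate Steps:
g(l) = 0 (g(l) = (⅓)*0 = 0)
f(M, z) = 1 (f(M, z) = (z + M)/(M + z) + 7*0 = (M + z)/(M + z) + 0 = 1 + 0 = 1)
-f(69, (5*1)*0) = -1*1 = -1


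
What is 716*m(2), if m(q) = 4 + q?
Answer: 4296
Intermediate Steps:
716*m(2) = 716*(4 + 2) = 716*6 = 4296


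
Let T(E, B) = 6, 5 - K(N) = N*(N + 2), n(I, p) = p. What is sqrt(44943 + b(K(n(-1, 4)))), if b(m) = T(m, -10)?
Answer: sqrt(44949) ≈ 212.01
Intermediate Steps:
K(N) = 5 - N*(2 + N) (K(N) = 5 - N*(N + 2) = 5 - N*(2 + N))
b(m) = 6
sqrt(44943 + b(K(n(-1, 4)))) = sqrt(44943 + 6) = sqrt(44949)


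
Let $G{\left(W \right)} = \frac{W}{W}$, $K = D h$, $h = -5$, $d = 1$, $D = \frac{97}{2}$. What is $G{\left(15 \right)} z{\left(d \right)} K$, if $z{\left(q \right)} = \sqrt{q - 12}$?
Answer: $- \frac{485 i \sqrt{11}}{2} \approx - 804.28 i$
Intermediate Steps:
$D = \frac{97}{2}$ ($D = 97 \cdot \frac{1}{2} = \frac{97}{2} \approx 48.5$)
$z{\left(q \right)} = \sqrt{-12 + q}$
$K = - \frac{485}{2}$ ($K = \frac{97}{2} \left(-5\right) = - \frac{485}{2} \approx -242.5$)
$G{\left(W \right)} = 1$
$G{\left(15 \right)} z{\left(d \right)} K = 1 \sqrt{-12 + 1} \left(- \frac{485}{2}\right) = 1 \sqrt{-11} \left(- \frac{485}{2}\right) = 1 i \sqrt{11} \left(- \frac{485}{2}\right) = i \sqrt{11} \left(- \frac{485}{2}\right) = - \frac{485 i \sqrt{11}}{2}$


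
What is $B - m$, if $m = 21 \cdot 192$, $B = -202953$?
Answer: $-206985$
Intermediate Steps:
$m = 4032$
$B - m = -202953 - 4032 = -206985$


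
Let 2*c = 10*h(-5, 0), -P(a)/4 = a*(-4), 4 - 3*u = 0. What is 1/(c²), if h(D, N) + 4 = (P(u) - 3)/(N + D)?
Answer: 9/13225 ≈ 0.00068053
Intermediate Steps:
u = 4/3 (u = 4/3 - ⅓*0 = 4/3 + 0 = 4/3 ≈ 1.3333)
P(a) = 16*a (P(a) = -4*a*(-4) = -(-16)*a = 16*a)
h(D, N) = -4 + 55/(3*(D + N)) (h(D, N) = -4 + (16*(4/3) - 3)/(N + D) = -4 + (64/3 - 3)/(D + N) = -4 + 55/(3*(D + N)))
c = -115/3 (c = (10*((55/3 - 4*(-5) - 4*0)/(-5 + 0)))/2 = (10*((55/3 + 20 + 0)/(-5)))/2 = (10*(-⅕*115/3))/2 = (10*(-23/3))/2 = (½)*(-230/3) = -115/3 ≈ -38.333)
1/(c²) = 1/((-115/3)²) = 1/(13225/9) = 9/13225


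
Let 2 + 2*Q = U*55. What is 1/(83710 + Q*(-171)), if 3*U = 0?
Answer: 1/83881 ≈ 1.1922e-5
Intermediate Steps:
U = 0 (U = (⅓)*0 = 0)
Q = -1 (Q = -1 + (0*55)/2 = -1 + (½)*0 = -1 + 0 = -1)
1/(83710 + Q*(-171)) = 1/(83710 - 1*(-171)) = 1/(83710 + 171) = 1/83881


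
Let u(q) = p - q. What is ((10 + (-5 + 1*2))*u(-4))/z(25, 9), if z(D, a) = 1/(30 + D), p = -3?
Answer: 385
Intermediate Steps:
u(q) = -3 - q
((10 + (-5 + 1*2))*u(-4))/z(25, 9) = ((10 + (-5 + 1*2))*(-3 - 1*(-4)))/(1/(30 + 25)) = ((10 + (-5 + 2))*(-3 + 4))/(1/55) = ((10 - 3)*1)/(1/55) = (7*1)*55 = 7*55 = 385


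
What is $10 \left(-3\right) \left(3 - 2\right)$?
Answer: $-30$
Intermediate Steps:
$10 \left(-3\right) \left(3 - 2\right) = \left(-30\right) 1 = -30$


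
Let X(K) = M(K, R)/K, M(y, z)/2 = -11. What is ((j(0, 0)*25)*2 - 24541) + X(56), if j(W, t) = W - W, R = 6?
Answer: -687159/28 ≈ -24541.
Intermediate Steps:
M(y, z) = -22 (M(y, z) = 2*(-11) = -22)
j(W, t) = 0
X(K) = -22/K
((j(0, 0)*25)*2 - 24541) + X(56) = ((0*25)*2 - 24541) - 22/56 = (0*2 - 24541) - 22*1/56 = (0 - 24541) - 11/28 = -24541 - 11/28 = -687159/28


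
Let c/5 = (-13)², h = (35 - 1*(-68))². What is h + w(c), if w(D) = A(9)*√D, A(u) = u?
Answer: 10609 + 117*√5 ≈ 10871.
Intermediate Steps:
h = 10609 (h = (35 + 68)² = 103² = 10609)
c = 845 (c = 5*(-13)² = 5*169 = 845)
w(D) = 9*√D
h + w(c) = 10609 + 9*√845 = 10609 + 9*(13*√5) = 10609 + 117*√5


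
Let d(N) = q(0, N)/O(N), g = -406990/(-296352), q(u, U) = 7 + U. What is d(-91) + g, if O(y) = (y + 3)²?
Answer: 12214207/8964648 ≈ 1.3625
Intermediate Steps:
g = 203495/148176 (g = -406990*(-1/296352) = 203495/148176 ≈ 1.3733)
O(y) = (3 + y)²
d(N) = (7 + N)/(3 + N)² (d(N) = (7 + N)/((3 + N)²) = (7 + N)/(3 + N)²)
d(-91) + g = (7 - 91)/(3 - 91)² + 203495/148176 = -84/(-88)² + 203495/148176 = (1/7744)*(-84) + 203495/148176 = -21/1936 + 203495/148176 = 12214207/8964648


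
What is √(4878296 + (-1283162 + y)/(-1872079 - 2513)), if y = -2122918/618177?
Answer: 2*√3626676980462785624220739/1724448897 ≈ 2208.7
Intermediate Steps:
y = -303274/88311 (y = -2122918*1/618177 = -303274/88311 ≈ -3.4342)
√(4878296 + (-1283162 + y)/(-1872079 - 2513)) = √(4878296 + (-1283162 - 303274/88311)/(-1872079 - 2513)) = √(4878296 - 113317622656/88311/(-1874592)) = √(4878296 - 113317622656/88311*(-1/1874592)) = √(4878296 + 3541175708/5173346691) = √(25237120010494244/5173346691) = 2*√3626676980462785624220739/1724448897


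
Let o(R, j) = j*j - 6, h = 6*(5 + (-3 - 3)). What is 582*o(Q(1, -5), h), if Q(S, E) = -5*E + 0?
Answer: 17460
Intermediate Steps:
Q(S, E) = -5*E
h = -6 (h = 6*(5 - 6) = 6*(-1) = -6)
o(R, j) = -6 + j² (o(R, j) = j² - 6 = -6 + j²)
582*o(Q(1, -5), h) = 582*(-6 + (-6)²) = 582*(-6 + 36) = 582*30 = 17460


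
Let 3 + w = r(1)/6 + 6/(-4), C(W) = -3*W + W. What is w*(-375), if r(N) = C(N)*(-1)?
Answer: 3125/2 ≈ 1562.5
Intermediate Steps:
C(W) = -2*W
r(N) = 2*N (r(N) = -2*N*(-1) = 2*N)
w = -25/6 (w = -3 + ((2*1)/6 + 6/(-4)) = -3 + (2*(⅙) + 6*(-¼)) = -3 + (⅓ - 3/2) = -3 - 7/6 = -25/6 ≈ -4.1667)
w*(-375) = -25/6*(-375) = 3125/2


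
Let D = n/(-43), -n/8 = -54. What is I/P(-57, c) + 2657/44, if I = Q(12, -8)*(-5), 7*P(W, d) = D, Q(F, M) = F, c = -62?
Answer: 10117/99 ≈ 102.19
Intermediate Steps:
n = 432 (n = -8*(-54) = 432)
D = -432/43 (D = 432/(-43) = 432*(-1/43) = -432/43 ≈ -10.047)
P(W, d) = -432/301 (P(W, d) = (1/7)*(-432/43) = -432/301)
I = -60 (I = 12*(-5) = -60)
I/P(-57, c) + 2657/44 = -60/(-432/301) + 2657/44 = -60*(-301/432) + 2657*(1/44) = 1505/36 + 2657/44 = 10117/99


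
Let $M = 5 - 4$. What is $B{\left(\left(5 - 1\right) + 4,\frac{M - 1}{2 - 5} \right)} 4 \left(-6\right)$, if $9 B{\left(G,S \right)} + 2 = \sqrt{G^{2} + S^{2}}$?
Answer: $-16$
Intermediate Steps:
$M = 1$ ($M = 5 - 4 = 1$)
$B{\left(G,S \right)} = - \frac{2}{9} + \frac{\sqrt{G^{2} + S^{2}}}{9}$
$B{\left(\left(5 - 1\right) + 4,\frac{M - 1}{2 - 5} \right)} 4 \left(-6\right) = \left(- \frac{2}{9} + \frac{\sqrt{\left(\left(5 - 1\right) + 4\right)^{2} + \left(\frac{1 - 1}{2 - 5}\right)^{2}}}{9}\right) 4 \left(-6\right) = \left(- \frac{2}{9} + \frac{\sqrt{\left(4 + 4\right)^{2} + \left(\frac{0}{-3}\right)^{2}}}{9}\right) 4 \left(-6\right) = \left(- \frac{2}{9} + \frac{\sqrt{8^{2} + \left(0 \left(- \frac{1}{3}\right)\right)^{2}}}{9}\right) 4 \left(-6\right) = \left(- \frac{2}{9} + \frac{\sqrt{64 + 0^{2}}}{9}\right) 4 \left(-6\right) = \left(- \frac{2}{9} + \frac{\sqrt{64 + 0}}{9}\right) 4 \left(-6\right) = \left(- \frac{2}{9} + \frac{\sqrt{64}}{9}\right) 4 \left(-6\right) = \left(- \frac{2}{9} + \frac{1}{9} \cdot 8\right) 4 \left(-6\right) = \left(- \frac{2}{9} + \frac{8}{9}\right) 4 \left(-6\right) = \frac{2}{3} \cdot 4 \left(-6\right) = \frac{8}{3} \left(-6\right) = -16$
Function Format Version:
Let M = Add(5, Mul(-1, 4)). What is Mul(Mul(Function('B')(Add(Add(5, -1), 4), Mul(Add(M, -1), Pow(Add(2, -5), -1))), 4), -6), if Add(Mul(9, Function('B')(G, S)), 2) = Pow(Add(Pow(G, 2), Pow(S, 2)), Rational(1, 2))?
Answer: -16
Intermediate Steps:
M = 1 (M = Add(5, -4) = 1)
Function('B')(G, S) = Add(Rational(-2, 9), Mul(Rational(1, 9), Pow(Add(Pow(G, 2), Pow(S, 2)), Rational(1, 2))))
Mul(Mul(Function('B')(Add(Add(5, -1), 4), Mul(Add(M, -1), Pow(Add(2, -5), -1))), 4), -6) = Mul(Mul(Add(Rational(-2, 9), Mul(Rational(1, 9), Pow(Add(Pow(Add(Add(5, -1), 4), 2), Pow(Mul(Add(1, -1), Pow(Add(2, -5), -1)), 2)), Rational(1, 2)))), 4), -6) = Mul(Mul(Add(Rational(-2, 9), Mul(Rational(1, 9), Pow(Add(Pow(Add(4, 4), 2), Pow(Mul(0, Pow(-3, -1)), 2)), Rational(1, 2)))), 4), -6) = Mul(Mul(Add(Rational(-2, 9), Mul(Rational(1, 9), Pow(Add(Pow(8, 2), Pow(Mul(0, Rational(-1, 3)), 2)), Rational(1, 2)))), 4), -6) = Mul(Mul(Add(Rational(-2, 9), Mul(Rational(1, 9), Pow(Add(64, Pow(0, 2)), Rational(1, 2)))), 4), -6) = Mul(Mul(Add(Rational(-2, 9), Mul(Rational(1, 9), Pow(Add(64, 0), Rational(1, 2)))), 4), -6) = Mul(Mul(Add(Rational(-2, 9), Mul(Rational(1, 9), Pow(64, Rational(1, 2)))), 4), -6) = Mul(Mul(Add(Rational(-2, 9), Mul(Rational(1, 9), 8)), 4), -6) = Mul(Mul(Add(Rational(-2, 9), Rational(8, 9)), 4), -6) = Mul(Mul(Rational(2, 3), 4), -6) = Mul(Rational(8, 3), -6) = -16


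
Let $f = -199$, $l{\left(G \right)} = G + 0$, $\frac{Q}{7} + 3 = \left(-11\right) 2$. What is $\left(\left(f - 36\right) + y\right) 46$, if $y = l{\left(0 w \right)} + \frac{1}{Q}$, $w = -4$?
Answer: $- \frac{1891796}{175} \approx -10810.0$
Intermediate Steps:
$Q = -175$ ($Q = -21 + 7 \left(\left(-11\right) 2\right) = -21 + 7 \left(-22\right) = -21 - 154 = -175$)
$l{\left(G \right)} = G$
$y = - \frac{1}{175}$ ($y = 0 \left(-4\right) + \frac{1}{-175} = 0 - \frac{1}{175} = - \frac{1}{175} \approx -0.0057143$)
$\left(\left(f - 36\right) + y\right) 46 = \left(\left(-199 - 36\right) - \frac{1}{175}\right) 46 = \left(-235 - \frac{1}{175}\right) 46 = \left(- \frac{41126}{175}\right) 46 = - \frac{1891796}{175}$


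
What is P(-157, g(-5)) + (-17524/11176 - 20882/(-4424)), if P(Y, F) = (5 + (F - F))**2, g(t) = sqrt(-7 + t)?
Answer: 86994791/3090164 ≈ 28.152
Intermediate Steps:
P(Y, F) = 25 (P(Y, F) = (5 + 0)**2 = 5**2 = 25)
P(-157, g(-5)) + (-17524/11176 - 20882/(-4424)) = 25 + (-17524/11176 - 20882/(-4424)) = 25 + (-17524*1/11176 - 20882*(-1/4424)) = 25 + (-4381/2794 + 10441/2212) = 25 + 9740691/3090164 = 86994791/3090164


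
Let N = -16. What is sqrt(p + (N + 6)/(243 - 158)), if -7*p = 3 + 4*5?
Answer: 9*I*sqrt(595)/119 ≈ 1.8448*I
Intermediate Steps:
p = -23/7 (p = -(3 + 4*5)/7 = -(3 + 20)/7 = -1/7*23 = -23/7 ≈ -3.2857)
sqrt(p + (N + 6)/(243 - 158)) = sqrt(-23/7 + (-16 + 6)/(243 - 158)) = sqrt(-23/7 - 10/85) = sqrt(-23/7 - 10*1/85) = sqrt(-23/7 - 2/17) = sqrt(-405/119) = 9*I*sqrt(595)/119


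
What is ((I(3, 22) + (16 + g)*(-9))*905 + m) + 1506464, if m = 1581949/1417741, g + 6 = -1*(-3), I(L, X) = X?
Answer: 2013887077298/1417741 ≈ 1.4205e+6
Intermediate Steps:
g = -3 (g = -6 - 1*(-3) = -6 + 3 = -3)
m = 1581949/1417741 (m = 1581949*(1/1417741) = 1581949/1417741 ≈ 1.1158)
((I(3, 22) + (16 + g)*(-9))*905 + m) + 1506464 = ((22 + (16 - 3)*(-9))*905 + 1581949/1417741) + 1506464 = ((22 + 13*(-9))*905 + 1581949/1417741) + 1506464 = ((22 - 117)*905 + 1581949/1417741) + 1506464 = (-95*905 + 1581949/1417741) + 1506464 = (-85975 + 1581949/1417741) + 1506464 = -121888700526/1417741 + 1506464 = 2013887077298/1417741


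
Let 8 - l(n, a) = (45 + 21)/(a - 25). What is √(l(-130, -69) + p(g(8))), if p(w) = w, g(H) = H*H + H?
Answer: √178271/47 ≈ 8.9834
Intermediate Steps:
l(n, a) = 8 - 66/(-25 + a) (l(n, a) = 8 - (45 + 21)/(a - 25) = 8 - 66/(-25 + a))
g(H) = H + H² (g(H) = H² + H = H + H²)
√(l(-130, -69) + p(g(8))) = √(2*(-133 + 4*(-69))/(-25 - 69) + 8*(1 + 8)) = √(2*(-133 - 276)/(-94) + 8*9) = √(2*(-1/94)*(-409) + 72) = √(409/47 + 72) = √(3793/47) = √178271/47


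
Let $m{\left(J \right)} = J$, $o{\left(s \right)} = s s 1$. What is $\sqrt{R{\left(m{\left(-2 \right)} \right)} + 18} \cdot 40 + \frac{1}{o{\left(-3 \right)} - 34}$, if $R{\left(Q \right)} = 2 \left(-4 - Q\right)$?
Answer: $- \frac{1}{25} + 40 \sqrt{14} \approx 149.63$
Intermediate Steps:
$o{\left(s \right)} = s^{2}$ ($o{\left(s \right)} = s^{2} \cdot 1 = s^{2}$)
$R{\left(Q \right)} = -8 - 2 Q$
$\sqrt{R{\left(m{\left(-2 \right)} \right)} + 18} \cdot 40 + \frac{1}{o{\left(-3 \right)} - 34} = \sqrt{\left(-8 - -4\right) + 18} \cdot 40 + \frac{1}{\left(-3\right)^{2} - 34} = \sqrt{\left(-8 + 4\right) + 18} \cdot 40 + \frac{1}{9 - 34} = \sqrt{-4 + 18} \cdot 40 + \frac{1}{-25} = \sqrt{14} \cdot 40 - \frac{1}{25} = 40 \sqrt{14} - \frac{1}{25} = - \frac{1}{25} + 40 \sqrt{14}$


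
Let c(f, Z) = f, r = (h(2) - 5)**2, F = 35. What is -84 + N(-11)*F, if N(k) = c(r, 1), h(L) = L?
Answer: 231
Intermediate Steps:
r = 9 (r = (2 - 5)**2 = (-3)**2 = 9)
N(k) = 9
-84 + N(-11)*F = -84 + 9*35 = -84 + 315 = 231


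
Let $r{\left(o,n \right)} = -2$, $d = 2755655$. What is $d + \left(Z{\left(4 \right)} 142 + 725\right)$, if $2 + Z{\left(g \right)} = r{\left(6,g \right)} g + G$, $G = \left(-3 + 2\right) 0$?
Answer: $2754960$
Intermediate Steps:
$G = 0$ ($G = \left(-1\right) 0 = 0$)
$Z{\left(g \right)} = -2 - 2 g$ ($Z{\left(g \right)} = -2 + \left(- 2 g + 0\right) = -2 - 2 g$)
$d + \left(Z{\left(4 \right)} 142 + 725\right) = 2755655 + \left(\left(-2 - 8\right) 142 + 725\right) = 2755655 + \left(\left(-10\right) 142 + 725\right) = 2755655 + \left(-1420 + 725\right) = 2755655 - 695 = 2754960$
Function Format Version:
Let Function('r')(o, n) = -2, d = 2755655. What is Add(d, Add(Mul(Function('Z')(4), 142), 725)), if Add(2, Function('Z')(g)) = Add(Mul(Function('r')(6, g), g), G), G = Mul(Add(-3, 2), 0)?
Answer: 2754960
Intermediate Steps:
G = 0 (G = Mul(-1, 0) = 0)
Function('Z')(g) = Add(-2, Mul(-2, g)) (Function('Z')(g) = Add(-2, Add(Mul(-2, g), 0)) = Add(-2, Mul(-2, g)))
Add(d, Add(Mul(Function('Z')(4), 142), 725)) = Add(2755655, Add(Mul(Add(-2, Mul(-2, 4)), 142), 725)) = Add(2755655, Add(Mul(Add(-2, -8), 142), 725)) = Add(2755655, Add(Mul(-10, 142), 725)) = Add(2755655, Add(-1420, 725)) = Add(2755655, -695) = 2754960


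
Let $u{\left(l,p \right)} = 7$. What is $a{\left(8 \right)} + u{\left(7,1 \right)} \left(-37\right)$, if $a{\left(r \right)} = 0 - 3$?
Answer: $-262$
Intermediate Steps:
$a{\left(r \right)} = -3$ ($a{\left(r \right)} = 0 - 3 = -3$)
$a{\left(8 \right)} + u{\left(7,1 \right)} \left(-37\right) = -3 + 7 \left(-37\right) = -3 - 259 = -262$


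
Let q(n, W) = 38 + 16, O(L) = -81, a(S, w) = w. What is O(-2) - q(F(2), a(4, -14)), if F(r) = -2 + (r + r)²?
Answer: -135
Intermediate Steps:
F(r) = -2 + 4*r² (F(r) = -2 + (2*r)² = -2 + 4*r²)
q(n, W) = 54
O(-2) - q(F(2), a(4, -14)) = -81 - 1*54 = -81 - 54 = -135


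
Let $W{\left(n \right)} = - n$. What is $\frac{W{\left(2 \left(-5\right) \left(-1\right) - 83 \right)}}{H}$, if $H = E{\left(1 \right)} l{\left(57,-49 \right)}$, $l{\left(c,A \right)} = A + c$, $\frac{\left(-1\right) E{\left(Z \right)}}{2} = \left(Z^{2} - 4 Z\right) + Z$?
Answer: $\frac{73}{32} \approx 2.2813$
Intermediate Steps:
$E{\left(Z \right)} = - 2 Z^{2} + 6 Z$ ($E{\left(Z \right)} = - 2 \left(\left(Z^{2} - 4 Z\right) + Z\right) = - 2 \left(Z^{2} - 3 Z\right) = - 2 Z^{2} + 6 Z$)
$H = 32$ ($H = 2 \cdot 1 \left(3 - 1\right) \left(-49 + 57\right) = 2 \cdot 1 \left(3 - 1\right) 8 = 2 \cdot 1 \cdot 2 \cdot 8 = 4 \cdot 8 = 32$)
$\frac{W{\left(2 \left(-5\right) \left(-1\right) - 83 \right)}}{H} = \frac{\left(-1\right) \left(2 \left(-5\right) \left(-1\right) - 83\right)}{32} = - (\left(-10\right) \left(-1\right) - 83) \frac{1}{32} = - (10 - 83) \frac{1}{32} = \left(-1\right) \left(-73\right) \frac{1}{32} = 73 \cdot \frac{1}{32} = \frac{73}{32}$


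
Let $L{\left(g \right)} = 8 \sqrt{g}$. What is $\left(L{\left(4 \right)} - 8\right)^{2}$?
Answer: $64$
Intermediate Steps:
$\left(L{\left(4 \right)} - 8\right)^{2} = \left(8 \sqrt{4} - 8\right)^{2} = \left(8 \cdot 2 - 8\right)^{2} = \left(16 - 8\right)^{2} = 8^{2} = 64$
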